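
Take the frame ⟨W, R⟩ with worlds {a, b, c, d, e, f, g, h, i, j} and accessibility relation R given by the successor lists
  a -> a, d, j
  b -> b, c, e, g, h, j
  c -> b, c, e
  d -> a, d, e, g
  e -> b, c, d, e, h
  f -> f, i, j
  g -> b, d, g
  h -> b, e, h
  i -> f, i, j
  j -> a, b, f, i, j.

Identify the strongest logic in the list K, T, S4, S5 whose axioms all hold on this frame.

Reflexive (axiom T): yes — every world is R-related to itself.
Transitive (axiom 4): no — a R d and d R e, but not a R e.
Euclidean (axiom 5): no — a R d and a R j, but not d R j.
So F validates K, T; S4 would additionally require R to be transitive. The strongest is T.

T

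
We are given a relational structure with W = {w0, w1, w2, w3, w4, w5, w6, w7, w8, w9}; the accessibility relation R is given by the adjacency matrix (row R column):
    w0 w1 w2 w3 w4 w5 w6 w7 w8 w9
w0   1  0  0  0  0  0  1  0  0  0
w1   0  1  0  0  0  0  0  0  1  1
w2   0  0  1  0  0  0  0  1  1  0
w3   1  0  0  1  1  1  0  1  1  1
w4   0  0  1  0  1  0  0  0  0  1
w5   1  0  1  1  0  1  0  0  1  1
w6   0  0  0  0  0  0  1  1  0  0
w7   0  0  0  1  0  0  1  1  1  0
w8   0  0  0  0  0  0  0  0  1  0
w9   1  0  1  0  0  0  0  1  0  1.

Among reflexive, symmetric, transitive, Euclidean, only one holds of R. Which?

reflexive

Reflexive: yes — every world is R-related to itself.
Symmetric: no — w0 R w6 but not w6 R w0.
Transitive: no — w0 R w6 and w6 R w7, but not w0 R w7.
Euclidean: no — w1 R w8 and w1 R w9, but not w8 R w9.
Only reflexive holds.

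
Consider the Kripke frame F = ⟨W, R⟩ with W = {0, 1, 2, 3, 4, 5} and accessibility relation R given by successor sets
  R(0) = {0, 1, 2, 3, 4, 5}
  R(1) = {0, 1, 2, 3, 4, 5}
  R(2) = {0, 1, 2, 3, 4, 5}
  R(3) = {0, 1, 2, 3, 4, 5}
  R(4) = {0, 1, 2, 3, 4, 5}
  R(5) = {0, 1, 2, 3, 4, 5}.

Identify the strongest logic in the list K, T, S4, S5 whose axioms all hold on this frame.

Reflexive (axiom T): yes — every world is R-related to itself.
Transitive (axiom 4): yes — every two-step R-path is closed by a direct edge.
Euclidean (axiom 5): yes — any two successors of a common world are R-related.
So F validates K, T, S4, S5. The strongest is S5.

S5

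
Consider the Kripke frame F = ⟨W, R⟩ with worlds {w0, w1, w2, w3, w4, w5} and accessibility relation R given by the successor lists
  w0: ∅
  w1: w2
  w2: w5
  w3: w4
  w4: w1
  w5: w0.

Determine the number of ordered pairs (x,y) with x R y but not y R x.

Enumerating: (w1,w2), (w2,w5), (w3,w4), (w4,w1), (w5,w0).

5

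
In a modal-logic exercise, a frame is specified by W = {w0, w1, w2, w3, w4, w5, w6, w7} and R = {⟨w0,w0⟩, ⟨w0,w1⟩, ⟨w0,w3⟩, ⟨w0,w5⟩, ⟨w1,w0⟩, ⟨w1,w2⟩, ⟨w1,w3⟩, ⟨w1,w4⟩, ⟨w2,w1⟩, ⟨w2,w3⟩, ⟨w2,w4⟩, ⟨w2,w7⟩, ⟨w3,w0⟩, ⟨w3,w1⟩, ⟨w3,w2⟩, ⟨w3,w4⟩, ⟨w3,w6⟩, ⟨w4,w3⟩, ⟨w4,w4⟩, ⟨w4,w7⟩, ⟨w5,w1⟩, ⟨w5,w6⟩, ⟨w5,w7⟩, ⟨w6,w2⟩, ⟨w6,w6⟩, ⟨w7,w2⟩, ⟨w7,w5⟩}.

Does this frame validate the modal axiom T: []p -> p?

No

Axiom T corresponds to the accessibility relation being reflexive.
Reflexive: no — w1 is not related to itself.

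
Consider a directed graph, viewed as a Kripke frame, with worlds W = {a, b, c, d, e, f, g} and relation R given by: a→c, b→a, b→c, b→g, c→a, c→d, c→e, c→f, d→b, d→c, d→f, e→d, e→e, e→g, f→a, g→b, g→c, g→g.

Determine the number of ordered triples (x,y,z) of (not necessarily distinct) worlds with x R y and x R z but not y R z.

Enumerating: (a,c,c), (b,a,a), (b,a,g), (b,c,c), (b,c,g), (b,g,a), (c,a,a), (c,a,d), (c,a,e), (c,a,f), (c,d,a), (c,d,d), … and 23 more.
Total: 35.

35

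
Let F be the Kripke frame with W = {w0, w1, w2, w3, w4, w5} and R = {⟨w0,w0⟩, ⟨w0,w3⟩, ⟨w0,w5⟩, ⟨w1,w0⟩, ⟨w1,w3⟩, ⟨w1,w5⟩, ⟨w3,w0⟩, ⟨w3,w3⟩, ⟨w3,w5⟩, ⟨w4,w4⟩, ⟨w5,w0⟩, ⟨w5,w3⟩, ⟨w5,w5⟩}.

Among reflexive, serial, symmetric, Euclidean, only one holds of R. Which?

Reflexive: no — w1 is not related to itself.
Serial: no — w2 has no R-successor.
Symmetric: no — w1 R w0 but not w0 R w1.
Euclidean: yes — any two successors of a common world are R-related.
Only Euclidean holds.

Euclidean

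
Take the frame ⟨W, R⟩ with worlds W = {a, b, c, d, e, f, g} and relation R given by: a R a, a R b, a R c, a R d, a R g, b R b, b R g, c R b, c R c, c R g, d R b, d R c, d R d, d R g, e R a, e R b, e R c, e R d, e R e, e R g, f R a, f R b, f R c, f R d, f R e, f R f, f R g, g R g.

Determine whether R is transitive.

Yes

Transitive: yes — every two-step R-path is closed by a direct edge.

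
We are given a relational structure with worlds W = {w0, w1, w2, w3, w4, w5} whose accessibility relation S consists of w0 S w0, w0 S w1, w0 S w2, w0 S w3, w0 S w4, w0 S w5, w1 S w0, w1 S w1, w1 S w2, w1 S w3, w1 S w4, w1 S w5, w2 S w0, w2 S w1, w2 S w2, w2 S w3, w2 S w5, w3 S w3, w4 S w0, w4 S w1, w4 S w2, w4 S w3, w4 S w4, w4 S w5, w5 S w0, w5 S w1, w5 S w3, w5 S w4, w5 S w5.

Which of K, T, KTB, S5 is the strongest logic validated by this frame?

Reflexive (axiom T): yes — every world is S-related to itself.
Symmetric (axiom B): no — w0 S w3 but not w3 S w0.
Euclidean (axiom 5): no — w0 S w2 and w0 S w4, but not w2 S w4.
So F validates K, T; KTB would additionally require S to be symmetric. The strongest is T.

T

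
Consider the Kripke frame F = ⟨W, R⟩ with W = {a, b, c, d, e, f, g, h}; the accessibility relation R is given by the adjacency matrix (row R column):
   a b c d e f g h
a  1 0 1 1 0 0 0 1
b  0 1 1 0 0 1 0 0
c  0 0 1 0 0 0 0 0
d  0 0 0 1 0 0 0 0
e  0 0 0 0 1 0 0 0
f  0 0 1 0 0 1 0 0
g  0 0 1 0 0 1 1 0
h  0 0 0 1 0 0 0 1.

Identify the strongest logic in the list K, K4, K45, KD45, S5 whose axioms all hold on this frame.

Transitive (axiom 4): yes — every two-step R-path is closed by a direct edge.
Euclidean (axiom 5): no — a R c and a R d, but not c R d.
Serial (axiom D): yes — every world has a successor (e.g. a R a).
Reflexive (axiom T): yes — every world is R-related to itself.
So F validates K, K4; K45 would additionally require R to be Euclidean. The strongest is K4.

K4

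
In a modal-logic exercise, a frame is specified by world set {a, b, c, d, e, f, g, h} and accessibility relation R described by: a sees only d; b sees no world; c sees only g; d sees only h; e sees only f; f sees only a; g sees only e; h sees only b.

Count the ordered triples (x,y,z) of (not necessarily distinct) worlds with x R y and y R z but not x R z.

Enumerating: (a,d,h), (c,g,e), (d,h,b), (e,f,a), (f,a,d), (g,e,f).

6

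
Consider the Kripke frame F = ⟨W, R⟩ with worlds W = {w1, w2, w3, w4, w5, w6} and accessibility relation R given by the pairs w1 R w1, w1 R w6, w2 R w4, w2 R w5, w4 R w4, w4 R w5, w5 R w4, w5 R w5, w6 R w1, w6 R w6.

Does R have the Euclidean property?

Yes

Euclidean: yes — any two successors of a common world are R-related.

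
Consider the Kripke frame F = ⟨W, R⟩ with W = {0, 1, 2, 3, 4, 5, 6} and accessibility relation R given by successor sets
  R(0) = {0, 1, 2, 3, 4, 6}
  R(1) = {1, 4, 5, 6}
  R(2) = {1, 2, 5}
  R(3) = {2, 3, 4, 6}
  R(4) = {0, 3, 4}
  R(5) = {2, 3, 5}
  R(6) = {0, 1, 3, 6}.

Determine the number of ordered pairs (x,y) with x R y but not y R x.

Enumerating: (0,1), (0,2), (0,3), (1,4), (1,5), (2,1), (3,2), (5,3).

8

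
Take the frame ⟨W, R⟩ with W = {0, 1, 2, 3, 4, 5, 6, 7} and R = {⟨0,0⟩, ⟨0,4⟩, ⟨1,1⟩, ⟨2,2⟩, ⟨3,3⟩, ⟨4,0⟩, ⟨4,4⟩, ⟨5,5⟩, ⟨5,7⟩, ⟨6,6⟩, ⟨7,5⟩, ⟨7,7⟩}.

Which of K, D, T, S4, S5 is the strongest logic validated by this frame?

S5

Serial (axiom D): yes — every world has a successor (e.g. 0 R 0).
Reflexive (axiom T): yes — every world is R-related to itself.
Transitive (axiom 4): yes — every two-step R-path is closed by a direct edge.
Euclidean (axiom 5): yes — any two successors of a common world are R-related.
So F validates K, D, T, S4, S5. The strongest is S5.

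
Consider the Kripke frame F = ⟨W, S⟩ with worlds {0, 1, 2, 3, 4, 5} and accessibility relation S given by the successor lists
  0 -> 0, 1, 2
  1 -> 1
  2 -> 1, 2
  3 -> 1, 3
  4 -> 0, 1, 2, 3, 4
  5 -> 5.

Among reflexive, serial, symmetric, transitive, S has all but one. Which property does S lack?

symmetric

Reflexive: yes — every world is S-related to itself.
Serial: yes — every world has a successor (e.g. 0 S 0).
Symmetric: no — 0 S 1 but not 1 S 0.
Transitive: yes — every two-step S-path is closed by a direct edge.
Only symmetric fails.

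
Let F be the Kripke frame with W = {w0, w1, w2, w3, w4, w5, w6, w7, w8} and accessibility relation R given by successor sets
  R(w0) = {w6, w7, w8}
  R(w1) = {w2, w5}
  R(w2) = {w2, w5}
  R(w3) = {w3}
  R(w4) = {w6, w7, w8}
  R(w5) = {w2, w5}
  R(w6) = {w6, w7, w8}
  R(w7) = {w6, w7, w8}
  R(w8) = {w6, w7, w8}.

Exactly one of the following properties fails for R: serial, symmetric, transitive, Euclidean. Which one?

Serial: yes — every world has a successor (e.g. w0 R w6).
Symmetric: no — w0 R w6 but not w6 R w0.
Transitive: yes — every two-step R-path is closed by a direct edge.
Euclidean: yes — any two successors of a common world are R-related.
Only symmetric fails.

symmetric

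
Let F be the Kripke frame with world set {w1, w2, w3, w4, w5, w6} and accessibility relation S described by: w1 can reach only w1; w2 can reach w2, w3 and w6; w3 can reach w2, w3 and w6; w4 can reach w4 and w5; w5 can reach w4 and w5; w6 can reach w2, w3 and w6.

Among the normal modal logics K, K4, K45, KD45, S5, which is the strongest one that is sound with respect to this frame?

S5

Transitive (axiom 4): yes — every two-step S-path is closed by a direct edge.
Euclidean (axiom 5): yes — any two successors of a common world are S-related.
Serial (axiom D): yes — every world has a successor (e.g. w1 S w1).
Reflexive (axiom T): yes — every world is S-related to itself.
So F validates K, K4, K45, KD45, S5. The strongest is S5.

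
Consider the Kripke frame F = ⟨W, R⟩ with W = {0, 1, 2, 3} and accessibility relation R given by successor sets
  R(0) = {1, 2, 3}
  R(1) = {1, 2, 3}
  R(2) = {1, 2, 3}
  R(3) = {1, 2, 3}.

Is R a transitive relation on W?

Yes

Transitive: yes — every two-step R-path is closed by a direct edge.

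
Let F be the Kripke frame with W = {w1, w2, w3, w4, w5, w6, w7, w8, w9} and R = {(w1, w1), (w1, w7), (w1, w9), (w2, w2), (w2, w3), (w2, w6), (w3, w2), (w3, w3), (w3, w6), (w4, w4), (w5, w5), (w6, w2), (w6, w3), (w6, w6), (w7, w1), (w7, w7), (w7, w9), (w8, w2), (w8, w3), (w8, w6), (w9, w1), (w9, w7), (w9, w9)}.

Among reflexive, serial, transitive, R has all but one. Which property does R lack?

Reflexive: no — w8 is not related to itself.
Serial: yes — every world has a successor (e.g. w1 R w1).
Transitive: yes — every two-step R-path is closed by a direct edge.
Only reflexive fails.

reflexive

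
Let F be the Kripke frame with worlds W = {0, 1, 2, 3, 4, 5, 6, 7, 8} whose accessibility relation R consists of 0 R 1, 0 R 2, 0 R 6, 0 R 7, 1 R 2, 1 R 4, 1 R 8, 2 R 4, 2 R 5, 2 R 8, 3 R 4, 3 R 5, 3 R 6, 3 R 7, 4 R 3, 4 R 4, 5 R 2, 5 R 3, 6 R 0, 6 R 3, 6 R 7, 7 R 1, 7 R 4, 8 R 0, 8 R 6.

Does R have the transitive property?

No

Transitive: no — 0 R 1 and 1 R 4, but not 0 R 4.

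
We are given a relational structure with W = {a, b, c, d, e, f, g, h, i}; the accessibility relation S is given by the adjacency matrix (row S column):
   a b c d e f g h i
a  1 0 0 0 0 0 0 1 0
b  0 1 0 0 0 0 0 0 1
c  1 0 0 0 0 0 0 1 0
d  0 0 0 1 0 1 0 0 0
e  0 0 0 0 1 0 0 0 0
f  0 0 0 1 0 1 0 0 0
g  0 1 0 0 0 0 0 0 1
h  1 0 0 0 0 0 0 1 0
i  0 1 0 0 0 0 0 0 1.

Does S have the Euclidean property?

Euclidean: yes — any two successors of a common world are S-related.

Yes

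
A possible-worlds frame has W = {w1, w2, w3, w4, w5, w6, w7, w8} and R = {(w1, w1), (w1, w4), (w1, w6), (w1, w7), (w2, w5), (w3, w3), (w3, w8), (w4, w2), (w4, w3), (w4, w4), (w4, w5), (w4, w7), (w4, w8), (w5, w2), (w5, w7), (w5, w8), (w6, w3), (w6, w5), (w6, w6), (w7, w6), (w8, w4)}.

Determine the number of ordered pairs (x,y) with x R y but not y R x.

Enumerating: (w1,w4), (w1,w6), (w1,w7), (w3,w8), (w4,w2), (w4,w3), (w4,w5), (w4,w7), (w5,w7), (w5,w8), (w6,w3), (w6,w5), (w7,w6).

13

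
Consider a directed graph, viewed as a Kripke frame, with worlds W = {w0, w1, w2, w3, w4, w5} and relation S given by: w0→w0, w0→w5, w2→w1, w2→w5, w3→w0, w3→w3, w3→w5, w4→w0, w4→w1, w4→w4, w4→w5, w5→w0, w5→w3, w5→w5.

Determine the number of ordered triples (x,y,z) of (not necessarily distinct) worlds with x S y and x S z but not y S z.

13

Enumerating: (w2,w1,w1), (w2,w1,w5), (w2,w5,w1), (w3,w0,w3), (w4,w0,w1), (w4,w0,w4), (w4,w1,w0), (w4,w1,w1), (w4,w1,w4), (w4,w1,w5), (w4,w5,w1), (w4,w5,w4), (w5,w0,w3).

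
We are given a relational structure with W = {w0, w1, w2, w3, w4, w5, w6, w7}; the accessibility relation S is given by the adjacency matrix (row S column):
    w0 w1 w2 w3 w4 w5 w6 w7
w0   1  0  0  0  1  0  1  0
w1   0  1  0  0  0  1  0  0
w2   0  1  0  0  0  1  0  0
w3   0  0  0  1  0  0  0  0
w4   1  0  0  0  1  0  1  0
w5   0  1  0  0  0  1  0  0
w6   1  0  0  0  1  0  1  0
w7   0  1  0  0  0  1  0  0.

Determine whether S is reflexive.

No

Reflexive: no — w2 is not related to itself.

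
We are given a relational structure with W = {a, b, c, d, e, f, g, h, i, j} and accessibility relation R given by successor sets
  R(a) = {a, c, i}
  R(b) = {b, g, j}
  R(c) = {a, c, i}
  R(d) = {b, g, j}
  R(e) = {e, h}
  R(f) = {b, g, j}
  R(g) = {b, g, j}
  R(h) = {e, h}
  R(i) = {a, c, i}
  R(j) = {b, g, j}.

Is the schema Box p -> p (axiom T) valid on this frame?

No

By correspondence theory, T is valid on a frame iff R is reflexive.
Reflexive: no — d is not related to itself.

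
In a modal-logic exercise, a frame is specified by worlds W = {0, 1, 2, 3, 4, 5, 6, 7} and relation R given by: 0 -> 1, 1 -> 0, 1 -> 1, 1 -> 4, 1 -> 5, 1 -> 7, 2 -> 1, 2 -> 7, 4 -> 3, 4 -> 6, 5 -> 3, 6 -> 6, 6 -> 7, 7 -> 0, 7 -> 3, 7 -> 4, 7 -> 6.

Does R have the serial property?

Serial: no — 3 has no R-successor.

No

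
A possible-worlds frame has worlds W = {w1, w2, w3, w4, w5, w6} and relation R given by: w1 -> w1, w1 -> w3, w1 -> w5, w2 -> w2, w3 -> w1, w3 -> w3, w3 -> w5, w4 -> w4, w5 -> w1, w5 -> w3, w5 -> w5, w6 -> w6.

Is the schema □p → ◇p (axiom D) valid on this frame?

Axiom D corresponds to the accessibility relation being serial.
Serial: yes — every world has a successor (e.g. w1 R w1).

Yes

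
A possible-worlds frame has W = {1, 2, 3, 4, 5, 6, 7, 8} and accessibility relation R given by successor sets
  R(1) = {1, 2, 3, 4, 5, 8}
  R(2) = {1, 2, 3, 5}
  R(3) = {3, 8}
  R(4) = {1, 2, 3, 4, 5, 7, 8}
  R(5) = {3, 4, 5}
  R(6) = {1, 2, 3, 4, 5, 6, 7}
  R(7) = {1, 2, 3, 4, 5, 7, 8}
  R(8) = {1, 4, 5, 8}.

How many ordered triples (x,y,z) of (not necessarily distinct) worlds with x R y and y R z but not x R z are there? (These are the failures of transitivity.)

Enumerating: (1,4,7), (2,1,4), (2,1,8), (2,3,8), (2,5,4), (3,8,1), (3,8,4), (3,8,5), (5,3,8), (5,4,1), (5,4,2), (5,4,7), … and 11 more.
Total: 23.

23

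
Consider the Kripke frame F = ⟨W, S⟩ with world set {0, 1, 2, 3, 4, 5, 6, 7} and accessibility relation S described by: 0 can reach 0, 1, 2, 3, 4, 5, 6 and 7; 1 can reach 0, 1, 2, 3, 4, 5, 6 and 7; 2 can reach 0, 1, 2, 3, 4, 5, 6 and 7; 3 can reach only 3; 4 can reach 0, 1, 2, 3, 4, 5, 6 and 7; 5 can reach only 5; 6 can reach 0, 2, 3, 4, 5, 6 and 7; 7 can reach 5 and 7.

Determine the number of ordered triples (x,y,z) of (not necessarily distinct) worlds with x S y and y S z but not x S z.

Enumerating: (6,0,1), (6,2,1), (6,4,1).

3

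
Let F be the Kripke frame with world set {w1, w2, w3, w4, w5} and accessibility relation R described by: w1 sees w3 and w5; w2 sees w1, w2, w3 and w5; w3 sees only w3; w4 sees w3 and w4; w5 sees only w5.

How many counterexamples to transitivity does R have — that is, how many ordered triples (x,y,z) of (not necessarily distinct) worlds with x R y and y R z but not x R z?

R is transitive; there are no such tuples.

0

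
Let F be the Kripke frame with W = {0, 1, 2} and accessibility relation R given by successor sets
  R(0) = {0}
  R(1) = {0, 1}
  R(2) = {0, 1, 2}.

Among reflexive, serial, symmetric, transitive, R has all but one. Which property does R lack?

symmetric

Reflexive: yes — every world is R-related to itself.
Serial: yes — every world has a successor (e.g. 0 R 0).
Symmetric: no — 1 R 0 but not 0 R 1.
Transitive: yes — every two-step R-path is closed by a direct edge.
Only symmetric fails.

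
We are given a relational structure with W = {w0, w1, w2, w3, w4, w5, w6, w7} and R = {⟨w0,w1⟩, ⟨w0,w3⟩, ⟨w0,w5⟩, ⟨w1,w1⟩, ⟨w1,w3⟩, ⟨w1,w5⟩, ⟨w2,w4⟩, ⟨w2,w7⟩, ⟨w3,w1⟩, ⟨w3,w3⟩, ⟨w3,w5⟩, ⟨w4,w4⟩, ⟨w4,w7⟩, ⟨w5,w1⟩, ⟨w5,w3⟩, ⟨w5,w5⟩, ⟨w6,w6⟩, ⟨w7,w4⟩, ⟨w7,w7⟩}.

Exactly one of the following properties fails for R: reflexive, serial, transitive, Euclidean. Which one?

reflexive

Reflexive: no — w0 is not related to itself.
Serial: yes — every world has a successor (e.g. w0 R w1).
Transitive: yes — every two-step R-path is closed by a direct edge.
Euclidean: yes — any two successors of a common world are R-related.
Only reflexive fails.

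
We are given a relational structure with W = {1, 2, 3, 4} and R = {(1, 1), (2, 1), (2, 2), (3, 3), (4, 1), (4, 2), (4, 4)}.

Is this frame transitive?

Yes

Transitive: yes — every two-step R-path is closed by a direct edge.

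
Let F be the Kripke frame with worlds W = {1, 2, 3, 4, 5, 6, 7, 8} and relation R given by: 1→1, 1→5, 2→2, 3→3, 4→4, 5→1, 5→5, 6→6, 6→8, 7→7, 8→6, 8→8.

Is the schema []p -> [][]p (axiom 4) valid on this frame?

Axiom 4 corresponds to the accessibility relation being transitive.
Transitive: yes — every two-step R-path is closed by a direct edge.

Yes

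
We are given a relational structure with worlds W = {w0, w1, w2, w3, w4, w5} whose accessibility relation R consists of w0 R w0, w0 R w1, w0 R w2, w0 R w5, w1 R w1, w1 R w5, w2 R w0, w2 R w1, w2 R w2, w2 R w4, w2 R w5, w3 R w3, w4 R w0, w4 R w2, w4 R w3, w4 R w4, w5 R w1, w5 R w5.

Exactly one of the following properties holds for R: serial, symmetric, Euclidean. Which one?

Serial: yes — every world has a successor (e.g. w0 R w0).
Symmetric: no — w0 R w1 but not w1 R w0.
Euclidean: no — w0 R w1 and w0 R w2, but not w1 R w2.
Only serial holds.

serial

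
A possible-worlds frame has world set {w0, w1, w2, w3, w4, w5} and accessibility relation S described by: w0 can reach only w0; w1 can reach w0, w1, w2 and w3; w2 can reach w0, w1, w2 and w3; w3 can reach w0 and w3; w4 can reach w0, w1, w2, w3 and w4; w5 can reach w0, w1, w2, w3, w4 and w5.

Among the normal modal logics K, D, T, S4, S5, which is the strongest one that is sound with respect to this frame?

Serial (axiom D): yes — every world has a successor (e.g. w0 S w0).
Reflexive (axiom T): yes — every world is S-related to itself.
Transitive (axiom 4): yes — every two-step S-path is closed by a direct edge.
Euclidean (axiom 5): no — w1 S w0 and w1 S w2, but not w0 S w2.
So F validates K, D, T, S4; S5 would additionally require S to be Euclidean. The strongest is S4.

S4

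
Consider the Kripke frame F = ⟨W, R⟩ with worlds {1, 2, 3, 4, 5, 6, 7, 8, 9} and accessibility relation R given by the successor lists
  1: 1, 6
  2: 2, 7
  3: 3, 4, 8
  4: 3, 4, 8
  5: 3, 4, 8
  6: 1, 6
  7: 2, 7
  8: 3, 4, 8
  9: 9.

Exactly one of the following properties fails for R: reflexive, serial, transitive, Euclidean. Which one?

reflexive

Reflexive: no — 5 is not related to itself.
Serial: yes — every world has a successor (e.g. 1 R 1).
Transitive: yes — every two-step R-path is closed by a direct edge.
Euclidean: yes — any two successors of a common world are R-related.
Only reflexive fails.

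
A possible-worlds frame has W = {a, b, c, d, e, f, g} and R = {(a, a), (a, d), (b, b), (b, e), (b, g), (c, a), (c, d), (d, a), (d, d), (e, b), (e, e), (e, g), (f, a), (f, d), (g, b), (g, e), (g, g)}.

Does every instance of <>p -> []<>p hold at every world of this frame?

By correspondence theory, 5 is valid on a frame iff R is Euclidean.
Euclidean: yes — any two successors of a common world are R-related.

Yes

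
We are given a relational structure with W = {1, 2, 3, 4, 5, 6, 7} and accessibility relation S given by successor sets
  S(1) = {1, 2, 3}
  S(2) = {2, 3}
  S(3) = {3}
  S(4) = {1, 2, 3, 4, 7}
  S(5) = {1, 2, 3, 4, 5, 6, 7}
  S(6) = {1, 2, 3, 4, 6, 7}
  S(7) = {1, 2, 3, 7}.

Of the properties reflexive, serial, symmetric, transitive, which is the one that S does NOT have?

symmetric

Reflexive: yes — every world is S-related to itself.
Serial: yes — every world has a successor (e.g. 1 S 1).
Symmetric: no — 1 S 2 but not 2 S 1.
Transitive: yes — every two-step S-path is closed by a direct edge.
Only symmetric fails.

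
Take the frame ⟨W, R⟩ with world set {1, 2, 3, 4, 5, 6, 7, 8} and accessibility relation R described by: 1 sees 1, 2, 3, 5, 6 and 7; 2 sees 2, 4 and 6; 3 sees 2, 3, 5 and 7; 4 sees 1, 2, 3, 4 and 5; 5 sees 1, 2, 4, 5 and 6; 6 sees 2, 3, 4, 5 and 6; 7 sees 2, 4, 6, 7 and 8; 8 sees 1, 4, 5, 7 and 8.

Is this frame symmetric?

No

Symmetric: no — 1 R 2 but not 2 R 1.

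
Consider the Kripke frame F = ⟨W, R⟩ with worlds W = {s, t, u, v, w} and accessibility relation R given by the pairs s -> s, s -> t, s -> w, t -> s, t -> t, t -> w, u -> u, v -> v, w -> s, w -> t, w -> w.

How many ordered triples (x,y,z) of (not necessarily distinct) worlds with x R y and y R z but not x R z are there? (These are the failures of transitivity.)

R is transitive; there are no such tuples.

0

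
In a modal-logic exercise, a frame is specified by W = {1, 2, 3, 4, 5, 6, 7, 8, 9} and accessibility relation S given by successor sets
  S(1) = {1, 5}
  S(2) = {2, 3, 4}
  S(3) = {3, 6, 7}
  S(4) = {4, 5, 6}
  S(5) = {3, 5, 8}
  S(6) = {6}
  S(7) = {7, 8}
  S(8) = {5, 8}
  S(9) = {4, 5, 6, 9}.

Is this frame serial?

Serial: yes — every world has a successor (e.g. 1 S 1).

Yes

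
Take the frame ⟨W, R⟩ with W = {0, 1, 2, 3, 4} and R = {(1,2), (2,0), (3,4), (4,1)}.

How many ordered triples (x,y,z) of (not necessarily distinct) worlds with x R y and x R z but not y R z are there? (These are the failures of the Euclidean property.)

Enumerating: (1,2,2), (2,0,0), (3,4,4), (4,1,1).

4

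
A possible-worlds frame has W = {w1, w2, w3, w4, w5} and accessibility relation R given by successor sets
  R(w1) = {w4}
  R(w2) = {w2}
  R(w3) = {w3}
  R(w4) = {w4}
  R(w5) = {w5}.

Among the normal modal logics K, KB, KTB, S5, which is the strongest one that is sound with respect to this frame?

Symmetric (axiom B): no — w1 R w4 but not w4 R w1.
Reflexive (axiom T): no — w1 is not related to itself.
Euclidean (axiom 5): yes — any two successors of a common world are R-related.
So F validates K; KB would additionally require R to be symmetric. The strongest is K.

K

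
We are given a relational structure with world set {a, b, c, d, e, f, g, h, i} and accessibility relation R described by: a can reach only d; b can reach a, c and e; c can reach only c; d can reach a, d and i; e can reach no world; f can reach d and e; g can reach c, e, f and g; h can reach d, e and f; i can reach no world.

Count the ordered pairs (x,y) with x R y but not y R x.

12

Enumerating: (b,a), (b,c), (b,e), (d,i), (f,d), (f,e), (g,c), (g,e), (g,f), (h,d), (h,e), (h,f).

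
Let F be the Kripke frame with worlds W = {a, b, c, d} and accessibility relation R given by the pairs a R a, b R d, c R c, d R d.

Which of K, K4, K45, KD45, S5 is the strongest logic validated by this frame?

Transitive (axiom 4): yes — every two-step R-path is closed by a direct edge.
Euclidean (axiom 5): yes — any two successors of a common world are R-related.
Serial (axiom D): yes — every world has a successor (e.g. a R a).
Reflexive (axiom T): no — b is not related to itself.
So F validates K, K4, K45, KD45; S5 would additionally require R to be reflexive. The strongest is KD45.

KD45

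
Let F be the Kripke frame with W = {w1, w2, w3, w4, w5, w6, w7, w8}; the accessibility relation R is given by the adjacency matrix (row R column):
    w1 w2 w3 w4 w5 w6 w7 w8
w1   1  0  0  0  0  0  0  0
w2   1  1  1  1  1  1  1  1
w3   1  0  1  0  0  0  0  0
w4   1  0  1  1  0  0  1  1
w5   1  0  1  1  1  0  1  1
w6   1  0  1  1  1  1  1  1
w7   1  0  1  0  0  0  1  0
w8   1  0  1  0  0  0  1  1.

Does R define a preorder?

Yes

Reflexive: yes — every world is R-related to itself.
Transitive: yes — every two-step R-path is closed by a direct edge.
So R is a preorder.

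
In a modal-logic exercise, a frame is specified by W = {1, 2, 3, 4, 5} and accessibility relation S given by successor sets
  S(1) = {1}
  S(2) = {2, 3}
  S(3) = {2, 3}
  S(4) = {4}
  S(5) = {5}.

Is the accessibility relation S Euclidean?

Euclidean: yes — any two successors of a common world are S-related.

Yes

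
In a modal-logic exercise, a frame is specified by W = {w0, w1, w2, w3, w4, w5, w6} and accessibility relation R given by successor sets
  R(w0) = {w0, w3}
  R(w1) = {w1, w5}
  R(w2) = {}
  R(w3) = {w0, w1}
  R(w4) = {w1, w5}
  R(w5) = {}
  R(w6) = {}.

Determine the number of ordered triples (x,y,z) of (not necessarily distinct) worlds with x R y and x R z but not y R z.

7

Enumerating: (w0,w3,w3), (w1,w5,w1), (w1,w5,w5), (w3,w0,w1), (w3,w1,w0), (w4,w5,w1), (w4,w5,w5).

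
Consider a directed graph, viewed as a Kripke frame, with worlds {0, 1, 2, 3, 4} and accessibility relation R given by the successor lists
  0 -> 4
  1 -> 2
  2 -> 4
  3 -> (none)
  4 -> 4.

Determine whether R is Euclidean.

Euclidean: no — 1 R 2 and 1 R 2, but not 2 R 2.

No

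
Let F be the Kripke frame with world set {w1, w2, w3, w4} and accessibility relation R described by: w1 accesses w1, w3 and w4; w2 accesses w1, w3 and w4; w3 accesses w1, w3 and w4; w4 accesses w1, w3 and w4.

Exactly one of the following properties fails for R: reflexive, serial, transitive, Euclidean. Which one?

Reflexive: no — w2 is not related to itself.
Serial: yes — every world has a successor (e.g. w1 R w1).
Transitive: yes — every two-step R-path is closed by a direct edge.
Euclidean: yes — any two successors of a common world are R-related.
Only reflexive fails.

reflexive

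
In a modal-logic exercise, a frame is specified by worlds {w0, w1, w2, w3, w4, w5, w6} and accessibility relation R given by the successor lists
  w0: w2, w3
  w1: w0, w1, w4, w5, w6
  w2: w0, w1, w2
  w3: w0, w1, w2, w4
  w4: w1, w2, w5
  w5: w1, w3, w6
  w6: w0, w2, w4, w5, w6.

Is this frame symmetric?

No

Symmetric: no — w1 R w0 but not w0 R w1.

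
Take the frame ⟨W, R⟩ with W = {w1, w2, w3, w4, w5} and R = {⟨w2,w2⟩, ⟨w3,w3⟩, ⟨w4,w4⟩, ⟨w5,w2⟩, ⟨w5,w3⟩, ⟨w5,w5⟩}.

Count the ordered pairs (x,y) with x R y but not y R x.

Enumerating: (w5,w2), (w5,w3).

2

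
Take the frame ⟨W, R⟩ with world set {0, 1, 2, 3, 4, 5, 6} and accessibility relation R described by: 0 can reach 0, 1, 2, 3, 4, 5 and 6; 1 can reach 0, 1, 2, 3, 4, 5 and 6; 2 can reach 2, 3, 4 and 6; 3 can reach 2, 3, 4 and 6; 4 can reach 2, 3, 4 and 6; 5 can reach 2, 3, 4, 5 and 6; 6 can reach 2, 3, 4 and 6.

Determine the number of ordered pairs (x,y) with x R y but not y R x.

Enumerating: (0,2), (0,3), (0,4), (0,5), (0,6), (1,2), (1,3), (1,4), (1,5), (1,6), (5,2), (5,3), (5,4), (5,6).

14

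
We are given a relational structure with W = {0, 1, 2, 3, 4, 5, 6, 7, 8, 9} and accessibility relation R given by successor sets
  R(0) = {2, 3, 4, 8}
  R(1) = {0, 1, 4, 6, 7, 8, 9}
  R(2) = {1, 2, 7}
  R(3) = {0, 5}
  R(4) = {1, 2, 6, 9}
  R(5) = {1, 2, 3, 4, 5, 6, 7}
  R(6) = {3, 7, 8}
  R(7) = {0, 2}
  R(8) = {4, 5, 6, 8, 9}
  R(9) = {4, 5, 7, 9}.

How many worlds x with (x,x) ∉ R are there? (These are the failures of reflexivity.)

Enumerating: 0, 3, 4, 6, 7.

5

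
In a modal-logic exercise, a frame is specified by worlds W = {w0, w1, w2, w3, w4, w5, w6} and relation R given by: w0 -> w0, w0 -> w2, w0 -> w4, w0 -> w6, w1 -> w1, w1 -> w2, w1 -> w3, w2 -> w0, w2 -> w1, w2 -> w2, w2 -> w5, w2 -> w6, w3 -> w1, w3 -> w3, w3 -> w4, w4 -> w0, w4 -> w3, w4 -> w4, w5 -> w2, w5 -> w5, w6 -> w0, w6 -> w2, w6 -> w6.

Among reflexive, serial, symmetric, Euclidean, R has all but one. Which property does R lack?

Reflexive: yes — every world is R-related to itself.
Serial: yes — every world has a successor (e.g. w0 R w0).
Symmetric: yes — every pair in R has its reverse in R.
Euclidean: no — w0 R w2 and w0 R w4, but not w2 R w4.
Only Euclidean fails.

Euclidean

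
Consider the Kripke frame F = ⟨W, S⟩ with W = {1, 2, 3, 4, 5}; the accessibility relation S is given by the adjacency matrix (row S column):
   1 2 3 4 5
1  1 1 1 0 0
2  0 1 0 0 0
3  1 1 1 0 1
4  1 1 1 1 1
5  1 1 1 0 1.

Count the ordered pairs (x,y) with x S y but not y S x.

8

Enumerating: (1,2), (3,2), (4,1), (4,2), (4,3), (4,5), (5,1), (5,2).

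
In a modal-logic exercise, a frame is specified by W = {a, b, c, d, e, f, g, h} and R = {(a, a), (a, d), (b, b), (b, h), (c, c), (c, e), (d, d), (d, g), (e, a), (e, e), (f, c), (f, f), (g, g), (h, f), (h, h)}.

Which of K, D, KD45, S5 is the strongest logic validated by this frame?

D

Serial (axiom D): yes — every world has a successor (e.g. a R a).
Euclidean (axiom 5): no — a R d and a R a, but not d R a.
Transitive (axiom 4): no — a R d and d R g, but not a R g.
Reflexive (axiom T): yes — every world is R-related to itself.
So F validates K, D; KD45 would additionally require R to be Euclidean and transitive. The strongest is D.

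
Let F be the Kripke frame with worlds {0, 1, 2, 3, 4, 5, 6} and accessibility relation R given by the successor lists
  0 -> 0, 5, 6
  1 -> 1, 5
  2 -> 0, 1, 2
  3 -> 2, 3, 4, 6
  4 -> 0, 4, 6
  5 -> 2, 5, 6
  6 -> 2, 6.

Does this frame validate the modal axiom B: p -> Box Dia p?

Axiom B corresponds to the accessibility relation being symmetric.
Symmetric: no — 0 R 5 but not 5 R 0.

No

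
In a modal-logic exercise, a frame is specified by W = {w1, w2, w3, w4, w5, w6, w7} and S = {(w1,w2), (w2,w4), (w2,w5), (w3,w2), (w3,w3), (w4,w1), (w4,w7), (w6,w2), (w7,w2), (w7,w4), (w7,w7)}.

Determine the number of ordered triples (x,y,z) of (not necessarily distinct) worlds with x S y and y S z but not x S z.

13

Enumerating: (w1,w2,w4), (w1,w2,w5), (w2,w4,w1), (w2,w4,w7), (w3,w2,w4), (w3,w2,w5), (w4,w1,w2), (w4,w7,w2), (w4,w7,w4), (w6,w2,w4), (w6,w2,w5), (w7,w2,w5), (w7,w4,w1).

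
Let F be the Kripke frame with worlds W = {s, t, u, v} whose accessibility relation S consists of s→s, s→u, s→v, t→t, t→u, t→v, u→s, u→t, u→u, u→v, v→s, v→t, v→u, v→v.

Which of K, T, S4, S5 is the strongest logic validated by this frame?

Reflexive (axiom T): yes — every world is S-related to itself.
Transitive (axiom 4): no — s S u and u S t, but not s S t.
Euclidean (axiom 5): no — u S s and u S t, but not s S t.
So F validates K, T; S4 would additionally require S to be transitive. The strongest is T.

T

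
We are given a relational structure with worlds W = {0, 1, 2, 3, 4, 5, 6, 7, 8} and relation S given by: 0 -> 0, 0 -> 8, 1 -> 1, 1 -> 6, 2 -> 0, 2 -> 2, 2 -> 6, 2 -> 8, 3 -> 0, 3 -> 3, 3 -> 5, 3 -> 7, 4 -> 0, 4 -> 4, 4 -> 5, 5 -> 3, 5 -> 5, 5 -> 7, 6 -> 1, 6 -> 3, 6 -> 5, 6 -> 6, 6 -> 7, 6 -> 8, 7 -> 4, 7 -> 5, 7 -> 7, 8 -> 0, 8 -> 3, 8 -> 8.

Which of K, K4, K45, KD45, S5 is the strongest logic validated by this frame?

K

Transitive (axiom 4): no — 0 S 8 and 8 S 3, but not 0 S 3.
Euclidean (axiom 5): no — 2 S 0 and 2 S 6, but not 0 S 6.
Serial (axiom D): yes — every world has a successor (e.g. 0 S 0).
Reflexive (axiom T): yes — every world is S-related to itself.
So F validates K; K4 would additionally require S to be transitive. The strongest is K.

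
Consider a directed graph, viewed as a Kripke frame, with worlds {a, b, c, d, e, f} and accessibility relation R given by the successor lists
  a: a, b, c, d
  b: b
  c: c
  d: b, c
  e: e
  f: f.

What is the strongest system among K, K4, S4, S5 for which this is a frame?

K4

Transitive (axiom 4): yes — every two-step R-path is closed by a direct edge.
Reflexive (axiom T): no — d is not related to itself.
Euclidean (axiom 5): no — a R b and a R c, but not b R c.
So F validates K, K4; S4 would additionally require R to be reflexive. The strongest is K4.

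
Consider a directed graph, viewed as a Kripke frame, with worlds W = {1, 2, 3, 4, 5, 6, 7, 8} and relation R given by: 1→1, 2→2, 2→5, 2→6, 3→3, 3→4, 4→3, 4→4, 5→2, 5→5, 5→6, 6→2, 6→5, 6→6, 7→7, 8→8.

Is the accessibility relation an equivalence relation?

Reflexive: yes — every world is R-related to itself.
Symmetric: yes — every pair in R has its reverse in R.
Transitive: yes — every two-step R-path is closed by a direct edge.
So R is an equivalence relation.

Yes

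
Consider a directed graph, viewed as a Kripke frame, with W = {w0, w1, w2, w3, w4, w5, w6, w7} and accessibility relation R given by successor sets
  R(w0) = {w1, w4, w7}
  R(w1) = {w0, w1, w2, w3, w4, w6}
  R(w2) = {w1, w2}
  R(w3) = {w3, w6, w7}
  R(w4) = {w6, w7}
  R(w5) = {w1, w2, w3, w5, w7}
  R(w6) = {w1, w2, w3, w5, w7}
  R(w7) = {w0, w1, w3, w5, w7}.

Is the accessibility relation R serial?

Yes

Serial: yes — every world has a successor (e.g. w0 R w1).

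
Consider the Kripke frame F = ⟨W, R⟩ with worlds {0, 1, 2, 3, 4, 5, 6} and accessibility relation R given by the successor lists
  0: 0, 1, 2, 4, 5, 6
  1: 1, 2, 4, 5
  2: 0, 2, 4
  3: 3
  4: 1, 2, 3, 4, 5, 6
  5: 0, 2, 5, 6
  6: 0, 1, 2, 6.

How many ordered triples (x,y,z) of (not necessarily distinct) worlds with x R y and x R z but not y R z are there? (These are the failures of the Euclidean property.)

Enumerating: (0,1,0), (0,1,6), (0,2,1), (0,2,5), (0,2,6), (0,4,0), (0,5,1), (0,5,4), (0,6,4), (0,6,5), (1,2,1), (1,2,5), … and 27 more.
Total: 39.

39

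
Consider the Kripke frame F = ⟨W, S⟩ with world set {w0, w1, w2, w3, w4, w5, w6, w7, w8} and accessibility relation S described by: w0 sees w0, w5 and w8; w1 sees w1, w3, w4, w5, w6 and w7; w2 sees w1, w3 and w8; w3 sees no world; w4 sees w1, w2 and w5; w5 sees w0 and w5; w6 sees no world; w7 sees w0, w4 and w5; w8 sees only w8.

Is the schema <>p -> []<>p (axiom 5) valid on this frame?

No

By correspondence theory, 5 is valid on a frame iff S is Euclidean.
Euclidean: no — w0 S w5 and w0 S w8, but not w5 S w8.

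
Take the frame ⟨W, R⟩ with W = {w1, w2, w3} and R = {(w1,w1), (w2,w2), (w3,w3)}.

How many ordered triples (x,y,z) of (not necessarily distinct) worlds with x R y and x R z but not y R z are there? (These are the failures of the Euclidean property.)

0

R is Euclidean; there are no such tuples.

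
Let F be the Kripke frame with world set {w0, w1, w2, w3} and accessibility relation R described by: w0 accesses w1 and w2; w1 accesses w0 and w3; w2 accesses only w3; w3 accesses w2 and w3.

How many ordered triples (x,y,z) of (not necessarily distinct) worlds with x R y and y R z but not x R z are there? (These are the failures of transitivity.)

Enumerating: (w0,w1,w0), (w0,w1,w3), (w0,w2,w3), (w1,w0,w1), (w1,w0,w2), (w1,w3,w2), (w2,w3,w2).

7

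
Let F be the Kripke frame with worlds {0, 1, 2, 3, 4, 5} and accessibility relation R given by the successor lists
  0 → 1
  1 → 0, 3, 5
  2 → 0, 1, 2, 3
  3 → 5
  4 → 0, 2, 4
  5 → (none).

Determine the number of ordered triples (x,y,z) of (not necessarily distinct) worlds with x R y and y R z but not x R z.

Enumerating: (0,1,0), (0,1,3), (0,1,5), (1,0,1), (2,1,5), (2,3,5), (4,0,1), (4,2,1), (4,2,3).

9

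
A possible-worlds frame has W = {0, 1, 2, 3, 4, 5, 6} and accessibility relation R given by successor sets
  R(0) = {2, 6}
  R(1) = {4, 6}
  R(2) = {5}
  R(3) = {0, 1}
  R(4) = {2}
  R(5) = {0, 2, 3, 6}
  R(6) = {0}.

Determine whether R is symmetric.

No

Symmetric: no — 0 R 2 but not 2 R 0.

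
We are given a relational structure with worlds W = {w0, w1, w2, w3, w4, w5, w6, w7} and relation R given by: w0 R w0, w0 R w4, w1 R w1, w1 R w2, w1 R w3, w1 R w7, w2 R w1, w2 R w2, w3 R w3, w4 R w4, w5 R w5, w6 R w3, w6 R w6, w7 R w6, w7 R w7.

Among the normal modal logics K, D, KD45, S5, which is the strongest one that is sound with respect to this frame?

Serial (axiom D): yes — every world has a successor (e.g. w0 R w0).
Euclidean (axiom 5): no — w1 R w2 and w1 R w3, but not w2 R w3.
Transitive (axiom 4): no — w1 R w7 and w7 R w6, but not w1 R w6.
Reflexive (axiom T): yes — every world is R-related to itself.
So F validates K, D; KD45 would additionally require R to be Euclidean and transitive. The strongest is D.

D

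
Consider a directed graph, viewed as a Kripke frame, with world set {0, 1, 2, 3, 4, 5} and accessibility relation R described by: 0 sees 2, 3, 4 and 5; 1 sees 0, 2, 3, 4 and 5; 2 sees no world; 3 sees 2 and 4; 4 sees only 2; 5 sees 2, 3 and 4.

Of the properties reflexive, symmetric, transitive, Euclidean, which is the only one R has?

transitive

Reflexive: no — 0 is not related to itself.
Symmetric: no — 0 R 2 but not 2 R 0.
Transitive: yes — every two-step R-path is closed by a direct edge.
Euclidean: no — 0 R 2 and 0 R 3, but not 2 R 3.
Only transitive holds.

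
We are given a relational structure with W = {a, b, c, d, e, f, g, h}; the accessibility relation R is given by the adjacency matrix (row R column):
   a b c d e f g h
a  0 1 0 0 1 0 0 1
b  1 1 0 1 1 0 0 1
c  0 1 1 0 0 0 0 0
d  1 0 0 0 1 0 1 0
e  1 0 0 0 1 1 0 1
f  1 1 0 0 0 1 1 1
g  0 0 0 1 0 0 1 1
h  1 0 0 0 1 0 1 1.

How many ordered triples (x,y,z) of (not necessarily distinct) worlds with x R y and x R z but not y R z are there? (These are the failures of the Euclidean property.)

Enumerating: (a,e,b), (a,h,b), (b,a,a), (b,a,d), (b,d,b), (b,d,d), (b,d,h), (b,e,b), (b,e,d), (b,h,b), (b,h,d), (c,b,c), … and 27 more.
Total: 39.

39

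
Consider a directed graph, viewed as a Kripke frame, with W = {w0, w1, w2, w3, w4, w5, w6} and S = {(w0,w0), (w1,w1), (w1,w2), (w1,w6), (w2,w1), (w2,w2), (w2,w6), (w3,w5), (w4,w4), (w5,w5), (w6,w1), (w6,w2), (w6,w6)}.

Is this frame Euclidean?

Yes

Euclidean: yes — any two successors of a common world are S-related.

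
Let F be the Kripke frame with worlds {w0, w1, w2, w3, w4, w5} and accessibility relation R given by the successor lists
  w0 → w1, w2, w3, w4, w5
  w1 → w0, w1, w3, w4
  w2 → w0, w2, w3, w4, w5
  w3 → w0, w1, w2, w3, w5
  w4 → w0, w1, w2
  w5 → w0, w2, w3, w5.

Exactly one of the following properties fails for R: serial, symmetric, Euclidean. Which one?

Euclidean

Serial: yes — every world has a successor (e.g. w0 R w1).
Symmetric: yes — every pair in R has its reverse in R.
Euclidean: no — w0 R w1 and w0 R w2, but not w1 R w2.
Only Euclidean fails.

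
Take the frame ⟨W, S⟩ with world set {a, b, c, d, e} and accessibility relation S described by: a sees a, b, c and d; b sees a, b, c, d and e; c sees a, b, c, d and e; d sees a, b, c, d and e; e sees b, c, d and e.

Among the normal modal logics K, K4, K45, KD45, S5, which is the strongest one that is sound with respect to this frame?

K

Transitive (axiom 4): no — a S b and b S e, but not a S e.
Euclidean (axiom 5): no — b S a and b S e, but not a S e.
Serial (axiom D): yes — every world has a successor (e.g. a S a).
Reflexive (axiom T): yes — every world is S-related to itself.
So F validates K; K4 would additionally require S to be transitive. The strongest is K.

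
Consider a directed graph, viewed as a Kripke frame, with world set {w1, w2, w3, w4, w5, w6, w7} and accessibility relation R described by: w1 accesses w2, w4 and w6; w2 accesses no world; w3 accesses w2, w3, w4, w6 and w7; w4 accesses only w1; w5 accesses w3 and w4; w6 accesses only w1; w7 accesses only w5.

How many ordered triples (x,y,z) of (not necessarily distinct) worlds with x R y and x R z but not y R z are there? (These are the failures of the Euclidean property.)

34

Enumerating: (w1,w2,w2), (w1,w2,w4), (w1,w2,w6), (w1,w4,w2), (w1,w4,w4), (w1,w4,w6), (w1,w6,w2), (w1,w6,w4), (w1,w6,w6), (w3,w2,w2), (w3,w2,w3), (w3,w2,w4), … and 22 more.
Total: 34.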